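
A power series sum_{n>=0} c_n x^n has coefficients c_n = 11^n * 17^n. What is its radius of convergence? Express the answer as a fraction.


By the root test (Cauchy-Hadamard), the radius is R = 1 / limsup_n |c_n|^(1/n).
Here |c_n|^(1/n) = (11^n * 17^n)^(1/n) = 11 * 17 = 187 for all n.
So R = 1/187 = 1/187.

1/187


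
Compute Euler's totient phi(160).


phi(n) counts integers in [1, n] coprime to n. Using the multiplicative formula phi(n) = n * prod_{p | n} (1 - 1/p):
160 = 2^5 * 5, so
phi(160) = 160 * (1 - 1/2) * (1 - 1/5) = 64.

64


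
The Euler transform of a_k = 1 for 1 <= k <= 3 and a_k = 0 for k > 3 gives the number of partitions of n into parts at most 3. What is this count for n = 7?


Partitions of 7 into parts at most 3:
Using generating function (1-x)^(-1)(1-x^2)^(-1)(1-x^3)^(-1),
the coefficient of x^7 = 8

8


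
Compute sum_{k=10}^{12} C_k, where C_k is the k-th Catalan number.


C_10 through C_12: 16796, 58786, 208012
Sum = 16796 + 58786 + 208012
= 283594

283594


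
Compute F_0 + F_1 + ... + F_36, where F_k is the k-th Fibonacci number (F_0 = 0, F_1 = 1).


Use the identity sum_{k=0}^{N} F_k = F_{N+2} - 1 (which follows from F_{k+2} - F_{k+1} = F_k). Then
sum_{k=0}^{36} F_k = (F_{38} - 1) - (F_{1} - 1) = F_{38} - F_{1}.
Computing: F_{38} = 39088169, F_{1} = 1, so
Sum = 39088169 - 1 = 39088168.

39088168


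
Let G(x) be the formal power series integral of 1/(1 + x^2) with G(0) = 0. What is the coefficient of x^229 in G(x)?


1/(1 + x^2) = sum_{j>=0} (-1)^j x^(2j). Integrating termwise with G(0) = 0:
G(x) = sum_{j>=0} (-1)^j x^(2j+1) / (2j+1) = arctan(x).
Only odd powers are nonzero. For x^229 write 229 = 2*114 + 1, giving
(-1)^114 / 229 = 1/229 = 1/229.

1/229


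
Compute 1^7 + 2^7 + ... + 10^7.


This power sum has a closed form given by Faulhaber's formula
sum_{k=1}^{m} k^p = (1 / (p + 1)) * sum_{j=0}^{p} C(p + 1, j) B_j m^(p + 1 - j),
but for small m direct computation is fastest:
1 + 128 + 2187 + 16384 + 78125 + 279936 + 823543 + 2097152 + 4782969 + 10000000 = 18080425.

18080425


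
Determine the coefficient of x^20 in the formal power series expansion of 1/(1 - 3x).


The geometric series identity gives 1/(1 - c x) = sum_{k>=0} c^k x^k, so the coefficient of x^k is c^k.
Here c = 3 and k = 20.
Computing: 3^20 = 3486784401

3486784401


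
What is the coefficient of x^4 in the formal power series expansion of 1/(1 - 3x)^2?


The general identity 1/(1 - c x)^r = sum_{k>=0} c^k C(k + r - 1, r - 1) x^k follows by substituting y = c x into 1/(1 - y)^r = sum_{k>=0} C(k + r - 1, r - 1) y^k.
For c = 3, r = 2, k = 4:
3^4 * C(5, 1) = 81 * 5 = 405.

405


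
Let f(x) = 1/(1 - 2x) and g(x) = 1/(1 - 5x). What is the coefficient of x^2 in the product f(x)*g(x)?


The coefficient of x^n in f*g is the Cauchy product: sum_{k=0}^{n} a^k * b^(n-k).
With a=2, b=5, n=2:
sum_{k=0}^{2} 2^k * 5^(2-k)
= 39

39


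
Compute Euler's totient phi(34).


phi(n) counts integers in [1, n] coprime to n. Using the multiplicative formula phi(n) = n * prod_{p | n} (1 - 1/p):
34 = 2 * 17, so
phi(34) = 34 * (1 - 1/2) * (1 - 1/17) = 16.

16


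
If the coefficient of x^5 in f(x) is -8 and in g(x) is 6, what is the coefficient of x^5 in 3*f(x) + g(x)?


Scalar multiplication scales coefficients: 3 * -8 = -24.
Then add the g coefficient: -24 + 6
= -18

-18


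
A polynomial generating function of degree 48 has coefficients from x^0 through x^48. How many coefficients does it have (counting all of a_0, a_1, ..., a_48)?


A polynomial of degree 48 takes the form a_0 + a_1 x + ... + a_48 x^48.
The number of coefficients is 48 + 1 = 49.

49


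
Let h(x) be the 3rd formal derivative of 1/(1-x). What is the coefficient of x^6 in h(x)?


Differentiating 3 times: d^3/dx^3 [1/(1-x)] = 3!/(1-x)^4.
The expansion 1/(1-x)^4 = sum_{k>=0} C(k+3, 3) x^k, so the coefficient of x^n in 3!/(1-x)^4 is 3! * C(n+3, 3).
For n = 6: 6 * C(9, 3) = 6 * 84 = 504

504


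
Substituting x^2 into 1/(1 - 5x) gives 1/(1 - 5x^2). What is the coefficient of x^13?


Since 1/(1 - 5x^2) only has even powers of x,
the coefficient of x^13 (odd) is 0.

0


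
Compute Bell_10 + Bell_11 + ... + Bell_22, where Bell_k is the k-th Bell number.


Recall Bell_k counts set partitions of a k-set (with Bell_0 = 1 by convention).
Bell_10 through Bell_22: 115975, 678570, 4213597, 27644437, 190899322, 1382958545, 10480142147, 82864869804, 682076806159, 5832742205057, 51724158235372, 474869816156751, 4506715738447323
Sum = 115975 + 678570 + 4213597 + 27644437 + 190899322 + 1382958545 + 10480142147 + 82864869804 + 682076806159 + 5832742205057 + 51724158235372 + 474869816156751 + 4506715738447323 = 5039919483373059.

5039919483373059


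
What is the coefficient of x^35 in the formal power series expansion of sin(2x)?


The Maclaurin series is sin(t) = sum_{k>=0} (-1)^k t^(2k+1) / (2k+1)!, so substituting t = 2x, only odd powers of x are nonzero, with coefficient of x^(2k+1) equal to (-1)^k 2^(2k+1) / (2k+1)!.
Write 35 = 2*17 + 1, giving the coefficient (-1)^17 * 2^35 / 35! = -34359738368/10333147966386144929666651337523200000000 = -8/2405873491984360136479756640625.

-8/2405873491984360136479756640625


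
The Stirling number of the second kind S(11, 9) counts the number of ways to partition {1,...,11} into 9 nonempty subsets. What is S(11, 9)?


Using the explicit formula S(n,k) = (1/k!) sum_{j=0}^{k} (-1)^(k-j) C(k,j) j^n:
S(11, 9) = 1155
Equivalently, S(n,k) is n! times the coefficient of x^n in the EGF (e^x - 1)^k / k!.

1155


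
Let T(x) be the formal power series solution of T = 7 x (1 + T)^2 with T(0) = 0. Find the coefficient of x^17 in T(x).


Apply the Lagrange inversion formula: if T = 7 x * phi(T) with phi(t) = (1 + t)^2, then [x^n] T = 7^n * (1/n) [t^(n-1)] phi(t)^n = 7^n * (1/n) [t^(n-1)] (1 + t)^(2n) = 7^n * (1/n) C(2n, n-1).
Using the identity C(2n, n-1) = C(2n, n) * n / (n+1), the unscaled factor equals C(2n, n) / (n+1) = C_n, the n-th Catalan number.
For n = 17: C_17 = C(34, 17) / 18 = 2333606220/18 = 129644790.
With the 7^17 = 232630513987207 factor, the coefficient is 232630513987207 * 129644790 = 30159334133463514201530.

30159334133463514201530


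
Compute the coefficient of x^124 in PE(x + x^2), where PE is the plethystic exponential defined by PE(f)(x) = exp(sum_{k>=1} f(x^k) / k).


With f(x) = x + x^2, the exponent is sum_{k>=1} (x^k + x^(2k)) / k = -ln(1 - x) - ln(1 - x^2). Exponentiating:
PE(x + x^2) = 1 / ((1 - x)(1 - x^2)).
This is the generating function for partitions of n into parts of size 1 or 2. The number of 2's can be any j in 0..62, and the rest are 1's, so
[x^124] = floor(124/2) + 1 = 63.

63


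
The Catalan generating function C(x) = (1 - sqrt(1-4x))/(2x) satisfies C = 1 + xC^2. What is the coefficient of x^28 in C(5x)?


Substituting x -> 5x scales the n-th coefficient by 5^n, so [x^28] C(5x) = 5^28 * C_28.
C_28 = C(2*28, 28)/(29) = 7648690600760440/29 = 263747951750360.
So 5^28 * 263747951750360 = 37252902984619140625 * 263747951750360 = 9825376858948171138763427734375000.

9825376858948171138763427734375000


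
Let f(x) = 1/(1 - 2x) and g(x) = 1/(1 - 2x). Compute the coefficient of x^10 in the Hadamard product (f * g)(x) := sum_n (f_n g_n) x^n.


f has coefficients f_k = 2^k and g has coefficients g_k = 2^k, so the Hadamard product has coefficient (f*g)_k = 2^k * 2^k = 4^k.
For k = 10: 4^10 = 1048576.

1048576


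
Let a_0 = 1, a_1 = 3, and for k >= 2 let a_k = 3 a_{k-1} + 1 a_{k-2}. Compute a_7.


Iterating the recurrence forward:
a_0 = 1
a_1 = 3
a_2 = 3*3 + 1*1 = 10
a_3 = 3*10 + 1*3 = 33
a_4 = 3*33 + 1*10 = 109
a_5 = 3*109 + 1*33 = 360
a_6 = 3*360 + 1*109 = 1189
a_7 = 3*1189 + 1*360 = 3927
So a_7 = 3927.

3927


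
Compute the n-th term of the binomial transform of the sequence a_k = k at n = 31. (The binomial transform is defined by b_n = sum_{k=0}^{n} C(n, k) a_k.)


With a_k = k, b_n = sum_{k=0}^{n} C(n, k) k. Using k * C(n, k) = n * C(n-1, k-1) gives b_n = n * sum_{k>=1} C(n-1, k-1) = n * 2^(n-1).
For n = 31: 31 * 2^30 = 31 * 1073741824 = 33285996544.

33285996544


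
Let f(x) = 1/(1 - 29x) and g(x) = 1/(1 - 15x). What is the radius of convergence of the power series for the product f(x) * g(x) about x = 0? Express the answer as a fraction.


The radius of 1/(1 - 29x) is 1/29 (nearest singularity at x = 1/29), and the radius of 1/(1 - 15x) is 1/15.
The product f(x)*g(x) = 1/((1 - 29x)(1 - 15x)) has singularities at both 1/29 and 1/15, so its radius of convergence is the distance to the nearest one:
min(1/29, 1/15) = 1/29.

1/29


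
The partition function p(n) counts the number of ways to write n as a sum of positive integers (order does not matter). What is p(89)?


Using the generating function prod_{k>=1} 1/(1-x^k), we compute p(89).
By dynamic programming over parts 1 through 89:
p(89) = 49995925

49995925


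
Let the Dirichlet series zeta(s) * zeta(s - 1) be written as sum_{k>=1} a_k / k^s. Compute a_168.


Convolution gives a_k = sum_{d | k} d * 1 = sum_{d | k} d = sigma(k), the sum of positive divisors of k.
For k = 168, the divisors are 1, 2, 3, 4, 6, 7, 8, 12, 14, 21, 24, 28, 42, 56, 84, 168, so
sigma(168) = 1 + 2 + 3 + 4 + 6 + 7 + 8 + 12 + 14 + 21 + 24 + 28 + 42 + 56 + 84 + 168 = 480.

480


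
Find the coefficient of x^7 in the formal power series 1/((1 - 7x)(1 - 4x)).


By partial fractions or Cauchy convolution:
The coefficient equals sum_{k=0}^{7} 7^k * 4^(7-k).
= 1899755

1899755


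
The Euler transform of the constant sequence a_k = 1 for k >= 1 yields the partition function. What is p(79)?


The Euler transform converts the sequence a_k = 1 into the number of integer partitions.
Using the recurrence or dynamic programming:
p(79) = 13848650

13848650


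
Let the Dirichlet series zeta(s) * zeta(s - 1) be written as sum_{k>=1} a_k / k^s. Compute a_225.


Convolution gives a_k = sum_{d | k} d * 1 = sum_{d | k} d = sigma(k), the sum of positive divisors of k.
For k = 225, the divisors are 1, 3, 5, 9, 15, 25, 45, 75, 225, so
sigma(225) = 1 + 3 + 5 + 9 + 15 + 25 + 45 + 75 + 225 = 403.

403


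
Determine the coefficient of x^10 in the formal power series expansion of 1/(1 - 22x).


The geometric series identity gives 1/(1 - c x) = sum_{k>=0} c^k x^k, so the coefficient of x^k is c^k.
Here c = 22 and k = 10.
Computing: 22^10 = 26559922791424

26559922791424


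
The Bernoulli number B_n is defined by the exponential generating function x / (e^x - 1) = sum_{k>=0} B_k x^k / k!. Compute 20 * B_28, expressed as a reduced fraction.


Bernoulli numbers can also be computed recursively via B_0 = 1 and sum_{j=0}^{m} C(m+1, j) B_j = 0 for m >= 1. Odd-index Bernoulli numbers vanish for k >= 3.
Computing B_28 = -23749461029/870, so 20 * B_28 = 20 * -23749461029/870 = -47498922058/87.

-47498922058/87


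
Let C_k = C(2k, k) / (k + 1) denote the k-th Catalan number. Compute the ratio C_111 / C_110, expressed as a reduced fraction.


Using C_k = (2k)! / (k! (k+1)!), the ratio C_{k+1}/C_k simplifies to
C_{k+1}/C_k = [(2k+2)! / ((k+1)! (k+2)!)] * [k! (k+1)! / (2k)!]
 = (2k+2)(2k+1) / ((k+1)(k+2)) = 2(2k+1) / (k+2).
For k = 110: 2(2*110 + 1) / (110 + 2) = 442/112 = 221/56.

221/56


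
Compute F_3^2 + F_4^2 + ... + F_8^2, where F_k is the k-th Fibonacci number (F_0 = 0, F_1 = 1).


There is a standard identity sum_{k=0}^{N} F_k^2 = F_N * F_{N+1} (proved inductively from the telescoping relation F_k^2 = F_k F_{k+1} - F_{k-1} F_k). Then
sum_{k=3}^{8} F_k^2 = F_8 F_9 - F_2 F_3.
Computing: F_8 = 21, F_9 = 34, F_2 = 1, F_3 = 2.
Sum = 21 * 34 - 1 * 2 = 712.

712


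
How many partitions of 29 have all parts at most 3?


Using the generating function (1-x)^(-1)(1-x^2)^(-1)(1-x^3)^(-1),
the coefficient of x^29 counts these restricted partitions.
Result = 85

85


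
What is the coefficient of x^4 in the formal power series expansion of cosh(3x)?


The Maclaurin series is cosh(t) = sum_{m>=0} t^(2m) / (2m)!, so substituting t = 3x, only even powers of x are nonzero, with coefficient of x^(2m) equal to 3^(2m) / (2m)!.
For x^4 the coefficient is 3^4/4! = 81/24 = 27/8.

27/8


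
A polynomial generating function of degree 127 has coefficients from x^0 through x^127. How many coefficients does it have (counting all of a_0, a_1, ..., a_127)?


A polynomial of degree 127 takes the form a_0 + a_1 x + ... + a_127 x^127.
The number of coefficients is 127 + 1 = 128.

128


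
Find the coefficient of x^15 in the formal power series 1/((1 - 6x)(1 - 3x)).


By partial fractions or Cauchy convolution:
The coefficient equals sum_{k=0}^{15} 6^k * 3^(15-k).
= 940355620245

940355620245


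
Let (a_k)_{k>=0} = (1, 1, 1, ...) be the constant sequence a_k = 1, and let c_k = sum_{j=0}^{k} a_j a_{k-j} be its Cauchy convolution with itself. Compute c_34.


Since a_j = 1 for all j >= 0, the convolution sum becomes
c_k = sum_{j=0}^{k} 1 * 1 = 1 * (k + 1).
Equivalently, the generating function of (a_k) is 1/(1 - x) and its square is 1/(1 - x)^2 = sum_{k>=0} 1(k + 1) x^k.
For k = 34: 1 * 35 = 35.

35


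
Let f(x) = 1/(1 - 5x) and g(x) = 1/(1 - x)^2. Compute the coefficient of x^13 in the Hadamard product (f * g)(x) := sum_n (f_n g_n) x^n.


f has coefficients f_k = 5^k. For g = 1/(1 - x)^2 the coefficient is g_k = C(k + 1, 1) = k + 1. The Hadamard coefficient is (f * g)_k = 5^k * (k + 1).
For k = 13: 5^13 * 14 = 1220703125 * 14 = 17089843750.

17089843750


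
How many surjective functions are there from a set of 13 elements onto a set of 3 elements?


By inclusion-exclusion on which target elements are missed, the number of surjections from an n-set onto a k-set is
surj(n, k) = sum_{j=0}^{k} (-1)^j C(k, j) (k - j)^n.
Equivalently surj(n, k) = k! * S(n, k), where S(n, k) is the Stirling number of the second kind.
For n = 13, k = 3:
S(13, 3) = 261625, so
surj = 3! * 261625 = 6 * 261625 = 1569750.

1569750


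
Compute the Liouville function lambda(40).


The Liouville function is lambda(k) = (-1)^Omega(k), where Omega(k) counts the prime factors of k with multiplicity.
Factoring: 40 = 2 * 2 * 2 * 5, so Omega(40) = 4.
lambda(40) = (-1)^4 = 1.

1


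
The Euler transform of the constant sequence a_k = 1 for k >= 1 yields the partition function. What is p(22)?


The Euler transform converts the sequence a_k = 1 into the number of integer partitions.
Using the recurrence or dynamic programming:
p(22) = 1002

1002


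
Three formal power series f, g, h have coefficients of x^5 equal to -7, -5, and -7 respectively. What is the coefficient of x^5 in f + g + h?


Series addition is componentwise:
-7 + -5 + -7
= -19

-19


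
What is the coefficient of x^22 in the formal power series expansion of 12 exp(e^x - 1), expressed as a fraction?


exp(e^x - 1) is the exponential generating function for the Bell numbers Bell_k: exp(e^x - 1) = sum_{k>=0} Bell_k x^k / k!.
So the coefficient of x^22 in 12 exp(e^x - 1) is 12 Bell_22 / 22!.
Computing: Bell_22 = 4506715738447323 and 22! = 1124000727777607680000, giving
12 * 4506715738447323/1124000727777607680000 = 88366975263673/1836602496368640000.

88366975263673/1836602496368640000


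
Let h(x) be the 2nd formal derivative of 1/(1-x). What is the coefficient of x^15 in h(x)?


Differentiating 2 times: d^2/dx^2 [1/(1-x)] = 2!/(1-x)^3.
The expansion 1/(1-x)^3 = sum_{k>=0} C(k+2, 2) x^k, so the coefficient of x^n in 2!/(1-x)^3 is 2! * C(n+2, 2).
For n = 15: 2 * C(17, 2) = 2 * 136 = 272

272


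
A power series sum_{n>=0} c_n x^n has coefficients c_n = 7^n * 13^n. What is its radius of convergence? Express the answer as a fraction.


By the root test (Cauchy-Hadamard), the radius is R = 1 / limsup_n |c_n|^(1/n).
Here |c_n|^(1/n) = (7^n * 13^n)^(1/n) = 7 * 13 = 91 for all n.
So R = 1/91 = 1/91.

1/91


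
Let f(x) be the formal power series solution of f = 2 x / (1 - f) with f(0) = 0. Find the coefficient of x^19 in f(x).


Apply Lagrange inversion: f = 2 x * phi(f) with phi(t) = 1/(1 - t), so
[x^n] f = 2^n * (1/n) [t^(n-1)] phi(t)^n = 2^n * (1/n) [t^(n-1)] (1 - t)^(-n) = 2^n * (1/n) C(2n - 2, n - 1) = 2^n * C_{n-1}.
For n = 19: C_18 = C(36, 18) / 19 = 9075135300/19 = 477638700.
With the 2^19 = 524288 factor, the coefficient is 524288 * 477638700 = 250420238745600.

250420238745600


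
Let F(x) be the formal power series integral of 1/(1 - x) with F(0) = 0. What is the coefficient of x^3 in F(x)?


1/(1 - x) = sum_{k>=0} x^k. Integrating termwise and using F(0) = 0 gives
F(x) = sum_{k>=0} x^(k+1) / (k+1) = sum_{m>=1} x^m / m = -ln(1 - x).
So the coefficient of x^3 is 1/3 = 1/3.

1/3


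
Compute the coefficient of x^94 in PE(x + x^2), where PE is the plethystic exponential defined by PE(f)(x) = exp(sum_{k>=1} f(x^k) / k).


With f(x) = x + x^2, the exponent is sum_{k>=1} (x^k + x^(2k)) / k = -ln(1 - x) - ln(1 - x^2). Exponentiating:
PE(x + x^2) = 1 / ((1 - x)(1 - x^2)).
This is the generating function for partitions of n into parts of size 1 or 2. The number of 2's can be any j in 0..47, and the rest are 1's, so
[x^94] = floor(94/2) + 1 = 48.

48


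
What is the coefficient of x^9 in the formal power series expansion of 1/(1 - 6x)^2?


The general identity 1/(1 - c x)^r = sum_{k>=0} c^k C(k + r - 1, r - 1) x^k follows by substituting y = c x into 1/(1 - y)^r = sum_{k>=0} C(k + r - 1, r - 1) y^k.
For c = 6, r = 2, k = 9:
6^9 * C(10, 1) = 10077696 * 10 = 100776960.

100776960


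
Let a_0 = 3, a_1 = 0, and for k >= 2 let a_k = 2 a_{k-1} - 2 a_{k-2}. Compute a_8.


Iterating the recurrence forward:
a_0 = 3
a_1 = 0
a_2 = 2*0 - 2*3 = -6
a_3 = 2*-6 - 2*0 = -12
a_4 = 2*-12 - 2*-6 = -12
a_5 = 2*-12 - 2*-12 = 0
a_6 = 2*0 - 2*-12 = 24
a_7 = 2*24 - 2*0 = 48
a_8 = 2*48 - 2*24 = 48
So a_8 = 48.

48


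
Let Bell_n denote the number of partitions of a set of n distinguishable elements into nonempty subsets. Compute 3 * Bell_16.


Bell_16 can be computed from the Bell triangle or from Dobinski's identity Bell_n = (1/e) * sum_{k>=0} k^n / k!.
Computing Bell_16 = 10480142147.
Then 3 * 10480142147 = 31440426441.

31440426441


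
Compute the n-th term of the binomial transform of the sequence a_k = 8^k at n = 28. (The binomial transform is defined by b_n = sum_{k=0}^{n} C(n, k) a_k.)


With a_k = 8^k, b_n = sum_{k=0}^{n} C(n, k) 8^k = (1 + 8)^n by the binomial theorem.
For n = 28: (1 + 8)^28 = 9^28 = 523347633027360537213511521.

523347633027360537213511521


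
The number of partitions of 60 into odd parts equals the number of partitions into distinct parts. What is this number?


Computing partitions of 60 into odd parts (1, 3, 5, ...):
Using the generating function prod_{k>=0} 1/(1-x^(2k+1)),
the count is 10880

10880


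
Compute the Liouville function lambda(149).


The Liouville function is lambda(k) = (-1)^Omega(k), where Omega(k) counts the prime factors of k with multiplicity.
Factoring: 149 = 149, so Omega(149) = 1.
lambda(149) = (-1)^1 = -1.

-1


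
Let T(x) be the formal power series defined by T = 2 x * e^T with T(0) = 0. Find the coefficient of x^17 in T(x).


Apply the Lagrange inversion formula: if T = 2 x * phi(T) with phi(t) = e^t, then
[x^n] T = 2^n * (1/n) [t^(n-1)] phi(t)^n = 2^n * (1/n) [t^(n-1)] e^(n t) = 2^n * (1/n) * n^(n-1) / (n-1)! = 2^n * n^(n-1) / n!.
When c = 1 this is the Cayley count of rooted labeled trees on n vertices, divided by n!.
For n = 17: 2^17 * 17^16 / 17! = 131072 * 48661191875666868481/355687428096000 = 11449692206039263172/638512875.

11449692206039263172/638512875


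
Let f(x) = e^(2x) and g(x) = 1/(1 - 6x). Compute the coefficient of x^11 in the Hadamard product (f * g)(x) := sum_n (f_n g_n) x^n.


Expanding: f_k = 2^k/k! (from e^(2x)) and g_k = 6^k (from 1/(1 - 6x)). So the Hadamard coefficient (f * g)_k = 2^k 6^k / k! = (12)^k / k!.
For k = 11: 12^11/11! = 743008370688/39916800 = 35831808/1925.

35831808/1925


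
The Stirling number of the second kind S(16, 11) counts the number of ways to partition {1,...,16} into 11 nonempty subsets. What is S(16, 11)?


Using the explicit formula S(n,k) = (1/k!) sum_{j=0}^{k} (-1)^(k-j) C(k,j) j^n:
S(16, 11) = 28936908
Equivalently, S(n,k) is n! times the coefficient of x^n in the EGF (e^x - 1)^k / k!.

28936908


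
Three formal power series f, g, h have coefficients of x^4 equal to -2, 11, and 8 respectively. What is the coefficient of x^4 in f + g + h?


Series addition is componentwise:
-2 + 11 + 8
= 17

17


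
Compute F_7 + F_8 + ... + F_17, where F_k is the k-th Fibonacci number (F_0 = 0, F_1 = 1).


Use the identity sum_{k=0}^{N} F_k = F_{N+2} - 1 (which follows from F_{k+2} - F_{k+1} = F_k). Then
sum_{k=7}^{17} F_k = (F_{19} - 1) - (F_{8} - 1) = F_{19} - F_{8}.
Computing: F_{19} = 4181, F_{8} = 21, so
Sum = 4181 - 21 = 4160.

4160


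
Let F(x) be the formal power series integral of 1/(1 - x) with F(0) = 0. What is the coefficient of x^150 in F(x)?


1/(1 - x) = sum_{k>=0} x^k. Integrating termwise and using F(0) = 0 gives
F(x) = sum_{k>=0} x^(k+1) / (k+1) = sum_{m>=1} x^m / m = -ln(1 - x).
So the coefficient of x^150 is 1/150 = 1/150.

1/150


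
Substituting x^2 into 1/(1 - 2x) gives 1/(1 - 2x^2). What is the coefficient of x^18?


The coefficient of x^(2m) in 1/(1 - 2x^2) is 2^m.
With n = 18 = 2*9, the coefficient is 2^9 = 512.

512


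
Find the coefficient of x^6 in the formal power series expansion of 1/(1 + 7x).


Write 1/(1 + c x) = 1/(1 - (-c) x) and apply the geometric-series identity
1/(1 - y) = sum_{k>=0} y^k to get 1/(1 + c x) = sum_{k>=0} (-c)^k x^k.
So the coefficient of x^k is (-c)^k = (-1)^k * c^k.
Here c = 7 and k = 6:
(-7)^6 = 1 * 117649 = 117649

117649


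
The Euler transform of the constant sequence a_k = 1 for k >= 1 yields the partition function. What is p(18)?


The Euler transform converts the sequence a_k = 1 into the number of integer partitions.
Using the recurrence or dynamic programming:
p(18) = 385

385


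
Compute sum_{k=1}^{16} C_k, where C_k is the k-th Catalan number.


C_1 through C_16: 1, 2, 5, 14, 42, 132, 429, 1430, 4862, 16796, 58786, 208012, 742900, 2674440, 9694845, 35357670
Sum = 1 + 2 + 5 + 14 + 42 + 132 + 429 + 1430 + 4862 + 16796 + 58786 + 208012 + 742900 + 2674440 + 9694845 + 35357670
= 48760366

48760366


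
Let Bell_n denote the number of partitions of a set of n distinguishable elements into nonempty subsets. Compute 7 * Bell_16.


Bell_16 can be computed from the Bell triangle or from Dobinski's identity Bell_n = (1/e) * sum_{k>=0} k^n / k!.
Computing Bell_16 = 10480142147.
Then 7 * 10480142147 = 73360995029.

73360995029


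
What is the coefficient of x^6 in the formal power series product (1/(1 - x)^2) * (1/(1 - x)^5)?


Combine the factors: (1/(1 - x)^2) * (1/(1 - x)^5) = 1/(1 - x)^7.
Then use 1/(1 - x)^r = sum_{k>=0} C(k + r - 1, r - 1) x^k with r = 7 and k = 6:
C(12, 6) = 924.

924


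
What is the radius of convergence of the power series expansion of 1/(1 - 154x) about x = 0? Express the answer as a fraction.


Expanding 1/(1 - 154x) = sum_{k>=0} 154^k x^k, the series converges when |154x| < 1, i.e., |x| < 1/154.
So the radius of convergence is 1/154 = 1/154.

1/154


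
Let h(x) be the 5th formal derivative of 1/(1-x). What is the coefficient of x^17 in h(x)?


Differentiating 5 times: d^5/dx^5 [1/(1-x)] = 5!/(1-x)^6.
The expansion 1/(1-x)^6 = sum_{k>=0} C(k+5, 5) x^k, so the coefficient of x^n in 5!/(1-x)^6 is 5! * C(n+5, 5).
For n = 17: 120 * C(22, 5) = 120 * 26334 = 3160080

3160080


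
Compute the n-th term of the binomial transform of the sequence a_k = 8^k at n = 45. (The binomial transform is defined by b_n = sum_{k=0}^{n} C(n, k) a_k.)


With a_k = 8^k, b_n = sum_{k=0}^{n} C(n, k) 8^k = (1 + 8)^n by the binomial theorem.
For n = 45: (1 + 8)^45 = 9^45 = 8727963568087712425891397479476727340041449.

8727963568087712425891397479476727340041449


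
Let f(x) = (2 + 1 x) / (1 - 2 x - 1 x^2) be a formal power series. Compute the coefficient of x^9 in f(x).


Write f(x) = sum_{k>=0} a_k x^k. Multiplying both sides by 1 - 2 x - 1 x^2 gives
(1 - 2 x - 1 x^2) sum_{k>=0} a_k x^k = 2 + 1 x.
Matching coefficients:
 x^0: a_0 = 2
 x^1: a_1 - 2 a_0 = 1  =>  a_1 = 2*2 + 1 = 5
 x^k (k >= 2): a_k = 2 a_{k-1} + 1 a_{k-2}.
Iterating: a_2 = 12, a_3 = 29, a_4 = 70, a_5 = 169, a_6 = 408, a_7 = 985, a_8 = 2378, a_9 = 5741.
So the coefficient of x^9 is 5741.

5741


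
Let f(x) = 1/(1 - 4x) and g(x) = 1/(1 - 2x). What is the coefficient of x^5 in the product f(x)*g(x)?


The coefficient of x^n in f*g is the Cauchy product: sum_{k=0}^{n} a^k * b^(n-k).
With a=4, b=2, n=5:
sum_{k=0}^{5} 4^k * 2^(5-k)
= 2016

2016


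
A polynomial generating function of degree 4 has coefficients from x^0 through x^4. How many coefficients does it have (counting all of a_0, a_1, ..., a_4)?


A polynomial of degree 4 takes the form a_0 + a_1 x + ... + a_4 x^4.
The number of coefficients is 4 + 1 = 5.

5


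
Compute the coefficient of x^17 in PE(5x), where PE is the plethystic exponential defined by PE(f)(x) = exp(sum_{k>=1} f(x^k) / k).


With f(x) = 5x, the exponent is sum_{k>=1} 5 x^k / k = 5 * (-ln(1 - x)). Exponentiating:
PE(5x) = exp(-5 ln(1 - x)) = 1/(1 - x)^5.
By the negative binomial expansion, [x^n] 1/(1 - x)^5 = C(n + 4, 4).
For n = 17: C(21, 4) = 5985.

5985


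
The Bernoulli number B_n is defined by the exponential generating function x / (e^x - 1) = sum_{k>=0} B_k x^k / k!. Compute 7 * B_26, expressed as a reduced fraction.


Bernoulli numbers can also be computed recursively via B_0 = 1 and sum_{j=0}^{m} C(m+1, j) B_j = 0 for m >= 1. Odd-index Bernoulli numbers vanish for k >= 3.
Computing B_26 = 8553103/6, so 7 * B_26 = 7 * 8553103/6 = 59871721/6.

59871721/6


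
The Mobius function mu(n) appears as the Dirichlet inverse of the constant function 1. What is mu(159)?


159 = 3 * 53 (all distinct primes).
mu(159) = (-1)^2 = 1

1


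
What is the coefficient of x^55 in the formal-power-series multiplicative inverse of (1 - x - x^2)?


Let the inverse be f(x) = sum_{k>=0} a_k x^k. From f(x) * (1 - x - x^2) = 1 and matching coefficients:
 x^0: a_0 = 1.
 x^1: a_1 - a_0 = 0, so a_1 = 1.
 x^k (k >= 2): a_k - a_{k-1} - a_{k-2} = 0, i.e. a_k = a_{k-1} + a_{k-2}.
This is the Fibonacci-type recurrence shifted so that a_0 = a_1 = 1.
Iterating: a_0=1, a_1=1, a_2=2, a_3=3, a_4=5, a_5=8, a_6=13, a_7=21, a_8=34, a_9=55, ...
a_55 = 225851433717.

225851433717


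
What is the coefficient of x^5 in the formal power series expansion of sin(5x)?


The Maclaurin series is sin(t) = sum_{k>=0} (-1)^k t^(2k+1) / (2k+1)!, so substituting t = 5x, only odd powers of x are nonzero, with coefficient of x^(2k+1) equal to (-1)^k 5^(2k+1) / (2k+1)!.
Write 5 = 2*2 + 1, giving the coefficient (-1)^2 * 5^5 / 5! = 3125/120 = 625/24.

625/24


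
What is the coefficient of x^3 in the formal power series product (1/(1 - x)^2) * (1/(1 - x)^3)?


Combine the factors: (1/(1 - x)^2) * (1/(1 - x)^3) = 1/(1 - x)^5.
Then use 1/(1 - x)^r = sum_{k>=0} C(k + r - 1, r - 1) x^k with r = 5 and k = 3:
C(7, 4) = 35.

35


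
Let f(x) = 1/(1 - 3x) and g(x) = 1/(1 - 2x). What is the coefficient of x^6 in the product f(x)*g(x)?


The coefficient of x^n in f*g is the Cauchy product: sum_{k=0}^{n} a^k * b^(n-k).
With a=3, b=2, n=6:
sum_{k=0}^{6} 3^k * 2^(6-k)
= 2059

2059


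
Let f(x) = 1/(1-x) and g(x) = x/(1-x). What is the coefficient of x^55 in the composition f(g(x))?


First simplify the composition: f(g(x)) = 1/(1 - x/(1-x)) = (1-x)/((1-x) - x) = (1-x)/(1-2x).
Now extract the coefficient. Write (1-x)/(1-2x) = 1/(1-2x) - x/(1-2x).
The coefficient of x^n in 1/(1-2x) is 2^n, and in x/(1-2x) is 2^(n-1) (for n >= 1).
So the coefficient of x^55 is 2^55 - 2^54 = 36028797018963968 - 18014398509481984 = 18014398509481984.

18014398509481984


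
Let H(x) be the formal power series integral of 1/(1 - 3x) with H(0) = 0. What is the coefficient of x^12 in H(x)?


1/(1 - 3x) = sum_{k>=0} 3^k x^k. Integrating termwise with H(0) = 0:
H(x) = sum_{k>=0} 3^k x^(k+1) / (k+1) = sum_{m>=1} 3^(m-1) x^m / m.
For m = 12: 3^11/12 = 177147/12 = 59049/4.

59049/4


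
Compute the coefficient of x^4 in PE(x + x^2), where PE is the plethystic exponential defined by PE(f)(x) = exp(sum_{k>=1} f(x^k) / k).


With f(x) = x + x^2, the exponent is sum_{k>=1} (x^k + x^(2k)) / k = -ln(1 - x) - ln(1 - x^2). Exponentiating:
PE(x + x^2) = 1 / ((1 - x)(1 - x^2)).
This is the generating function for partitions of n into parts of size 1 or 2. The number of 2's can be any j in 0..2, and the rest are 1's, so
[x^4] = floor(4/2) + 1 = 3.

3


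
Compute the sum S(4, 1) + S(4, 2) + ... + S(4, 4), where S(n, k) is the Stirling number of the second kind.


By definition, S(n, k) counts partitions of an n-set into exactly k nonempty blocks.
Computing row n = 4 for k = 1..4:
S(4, k): 1, 7, 6, 1
Sum = 15. (This equals Bell_4 since the sum runs over all k.)

15


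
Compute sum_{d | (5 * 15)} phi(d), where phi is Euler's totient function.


First, 5 * 15 = 75. One classical identity is sum_{d | n} phi(d) = n (each k in [1, n] has a unique gcd with n, and among the k's with gcd(k, n) = n/d there are phi(d) of them). So the sum equals 75. We also verify directly:
Divisors of 75: 1, 3, 5, 15, 25, 75.
phi values: 1, 2, 4, 8, 20, 40.
Sum = 75.

75


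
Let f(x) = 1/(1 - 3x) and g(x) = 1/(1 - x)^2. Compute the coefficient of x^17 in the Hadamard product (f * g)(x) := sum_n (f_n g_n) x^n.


f has coefficients f_k = 3^k. For g = 1/(1 - x)^2 the coefficient is g_k = C(k + 1, 1) = k + 1. The Hadamard coefficient is (f * g)_k = 3^k * (k + 1).
For k = 17: 3^17 * 18 = 129140163 * 18 = 2324522934.

2324522934


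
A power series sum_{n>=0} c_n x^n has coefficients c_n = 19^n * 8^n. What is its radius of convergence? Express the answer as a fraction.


By the root test (Cauchy-Hadamard), the radius is R = 1 / limsup_n |c_n|^(1/n).
Here |c_n|^(1/n) = (19^n * 8^n)^(1/n) = 19 * 8 = 152 for all n.
So R = 1/152 = 1/152.

1/152


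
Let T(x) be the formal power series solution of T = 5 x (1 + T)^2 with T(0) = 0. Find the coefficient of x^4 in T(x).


Apply the Lagrange inversion formula: if T = 5 x * phi(T) with phi(t) = (1 + t)^2, then [x^n] T = 5^n * (1/n) [t^(n-1)] phi(t)^n = 5^n * (1/n) [t^(n-1)] (1 + t)^(2n) = 5^n * (1/n) C(2n, n-1).
Using the identity C(2n, n-1) = C(2n, n) * n / (n+1), the unscaled factor equals C(2n, n) / (n+1) = C_n, the n-th Catalan number.
For n = 4: C_4 = C(8, 4) / 5 = 70/5 = 14.
With the 5^4 = 625 factor, the coefficient is 625 * 14 = 8750.

8750


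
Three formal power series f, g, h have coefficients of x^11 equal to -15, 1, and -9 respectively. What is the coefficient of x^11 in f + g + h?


Series addition is componentwise:
-15 + 1 + -9
= -23

-23


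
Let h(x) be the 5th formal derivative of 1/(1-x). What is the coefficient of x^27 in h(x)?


Differentiating 5 times: d^5/dx^5 [1/(1-x)] = 5!/(1-x)^6.
The expansion 1/(1-x)^6 = sum_{k>=0} C(k+5, 5) x^k, so the coefficient of x^n in 5!/(1-x)^6 is 5! * C(n+5, 5).
For n = 27: 120 * C(32, 5) = 120 * 201376 = 24165120

24165120


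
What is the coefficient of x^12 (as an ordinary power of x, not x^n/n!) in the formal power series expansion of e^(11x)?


The exponential series is e^y = sum_{k>=0} y^k / k!. Substituting y = 11x gives
e^(11x) = sum_{k>=0} 11^k x^k / k!.
So the coefficient of x^n is a^n/n! with a = 11, n = 12:
11^12 / 12! = 3138428376721/479001600 = 285311670611/43545600

285311670611/43545600


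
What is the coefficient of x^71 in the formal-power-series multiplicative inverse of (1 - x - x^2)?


Let the inverse be f(x) = sum_{k>=0} a_k x^k. From f(x) * (1 - x - x^2) = 1 and matching coefficients:
 x^0: a_0 = 1.
 x^1: a_1 - a_0 = 0, so a_1 = 1.
 x^k (k >= 2): a_k - a_{k-1} - a_{k-2} = 0, i.e. a_k = a_{k-1} + a_{k-2}.
This is the Fibonacci-type recurrence shifted so that a_0 = a_1 = 1.
Iterating: a_0=1, a_1=1, a_2=2, a_3=3, a_4=5, a_5=8, a_6=13, a_7=21, a_8=34, a_9=55, ...
a_71 = 498454011879264.

498454011879264


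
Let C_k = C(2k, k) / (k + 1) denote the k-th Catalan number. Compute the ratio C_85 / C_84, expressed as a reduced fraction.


Using C_k = (2k)! / (k! (k+1)!), the ratio C_{k+1}/C_k simplifies to
C_{k+1}/C_k = [(2k+2)! / ((k+1)! (k+2)!)] * [k! (k+1)! / (2k)!]
 = (2k+2)(2k+1) / ((k+1)(k+2)) = 2(2k+1) / (k+2).
For k = 84: 2(2*84 + 1) / (84 + 2) = 338/86 = 169/43.

169/43


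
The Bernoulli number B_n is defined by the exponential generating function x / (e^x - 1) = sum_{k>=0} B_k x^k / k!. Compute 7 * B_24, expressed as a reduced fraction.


Bernoulli numbers can also be computed recursively via B_0 = 1 and sum_{j=0}^{m} C(m+1, j) B_j = 0 for m >= 1. Odd-index Bernoulli numbers vanish for k >= 3.
Computing B_24 = -236364091/2730, so 7 * B_24 = 7 * -236364091/2730 = -236364091/390.

-236364091/390


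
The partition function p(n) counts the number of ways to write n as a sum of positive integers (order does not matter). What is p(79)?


Using the generating function prod_{k>=1} 1/(1-x^k), we compute p(79).
By dynamic programming over parts 1 through 79:
p(79) = 13848650

13848650


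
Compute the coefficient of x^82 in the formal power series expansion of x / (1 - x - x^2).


Let f(x) = sum_{k>=0} a_k x^k. Multiplying f(x) * (1 - x - x^2) = x and matching coefficients gives a_0 = 0, a_1 = 1, and a_k = a_{k-1} + a_{k-2} for k >= 2. These are the Fibonacci numbers F_k.
Iterating from F_0 = 0, F_1 = 1:
F_0=0, F_1=1, F_2=1, F_3=2, F_4=3, F_5=5, F_6=8, F_7=13, F_8=21, F_9=34, ...
F_82 = 61305790721611591.

61305790721611591


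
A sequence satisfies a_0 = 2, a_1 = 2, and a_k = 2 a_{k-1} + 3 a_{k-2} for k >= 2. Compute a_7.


The characteristic equation is t^2 - 2 t - 3 = 0, with roots r_1 = 3 and r_2 = -1 (so c_1 = r_1 + r_2, c_2 = -r_1 r_2 as required).
One can use the closed form a_n = A r_1^n + B r_2^n, but direct iteration is more reliable:
a_0 = 2, a_1 = 2, a_2 = 10, a_3 = 26, a_4 = 82, a_5 = 242, a_6 = 730, a_7 = 2186.
So a_7 = 2186.

2186


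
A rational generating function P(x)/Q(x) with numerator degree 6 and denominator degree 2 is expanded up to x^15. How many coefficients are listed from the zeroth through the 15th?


Expanding up to x^15 gives the coefficients for x^0, x^1, ..., x^15.
That is 15 + 1 = 16 coefficients in total.

16


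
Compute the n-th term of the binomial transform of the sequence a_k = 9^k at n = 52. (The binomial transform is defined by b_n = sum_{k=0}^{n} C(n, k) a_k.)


With a_k = 9^k, b_n = sum_{k=0}^{n} C(n, k) 9^k = (1 + 9)^n by the binomial theorem.
For n = 52: (1 + 9)^52 = 10^52 = 10000000000000000000000000000000000000000000000000000.

10000000000000000000000000000000000000000000000000000


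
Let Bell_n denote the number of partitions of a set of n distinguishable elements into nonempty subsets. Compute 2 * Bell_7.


Bell_7 can be computed from the Bell triangle or from Dobinski's identity Bell_n = (1/e) * sum_{k>=0} k^n / k!.
Computing Bell_7 = 877.
Then 2 * 877 = 1754.

1754


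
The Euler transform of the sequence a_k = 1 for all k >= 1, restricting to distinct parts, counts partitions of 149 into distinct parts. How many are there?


Partitions of 149 into distinct parts can be computed via generating function.
Product (1+x)(1+x^2)(1+x^3)...
The coefficient of x^149 = 18108418

18108418


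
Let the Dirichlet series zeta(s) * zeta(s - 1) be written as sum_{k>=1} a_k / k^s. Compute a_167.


Convolution gives a_k = sum_{d | k} d * 1 = sum_{d | k} d = sigma(k), the sum of positive divisors of k.
For k = 167, the divisors are 1, 167, so
sigma(167) = 1 + 167 = 168.

168


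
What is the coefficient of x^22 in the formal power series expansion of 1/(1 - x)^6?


The negative binomial / multiset identity is
1/(1 - x)^r = sum_{k>=0} C(k + r - 1, r - 1) x^k.
Here r = 6 and k = 22, so the coefficient is
C(22 + 5, 5) = C(27, 5)
= 80730

80730


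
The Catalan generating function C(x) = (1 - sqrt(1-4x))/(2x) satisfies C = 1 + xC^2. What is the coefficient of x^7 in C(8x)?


Substituting x -> 8x scales the n-th coefficient by 8^n, so [x^7] C(8x) = 8^7 * C_7.
C_7 = C(2*7, 7)/(8) = 3432/8 = 429.
So 8^7 * 429 = 2097152 * 429 = 899678208.

899678208


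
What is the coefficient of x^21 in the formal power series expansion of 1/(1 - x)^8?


The negative binomial / multiset identity is
1/(1 - x)^r = sum_{k>=0} C(k + r - 1, r - 1) x^k.
Here r = 8 and k = 21, so the coefficient is
C(21 + 7, 7) = C(28, 7)
= 1184040

1184040


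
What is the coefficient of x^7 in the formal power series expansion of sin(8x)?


The Maclaurin series is sin(t) = sum_{k>=0} (-1)^k t^(2k+1) / (2k+1)!, so substituting t = 8x, only odd powers of x are nonzero, with coefficient of x^(2k+1) equal to (-1)^k 8^(2k+1) / (2k+1)!.
Write 7 = 2*3 + 1, giving the coefficient (-1)^3 * 8^7 / 7! = -2097152/5040 = -131072/315.

-131072/315


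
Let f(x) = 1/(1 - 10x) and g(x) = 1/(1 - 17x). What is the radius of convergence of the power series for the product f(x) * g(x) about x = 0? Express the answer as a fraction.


The radius of 1/(1 - 10x) is 1/10 (nearest singularity at x = 1/10), and the radius of 1/(1 - 17x) is 1/17.
The product f(x)*g(x) = 1/((1 - 10x)(1 - 17x)) has singularities at both 1/10 and 1/17, so its radius of convergence is the distance to the nearest one:
min(1/10, 1/17) = 1/17.

1/17


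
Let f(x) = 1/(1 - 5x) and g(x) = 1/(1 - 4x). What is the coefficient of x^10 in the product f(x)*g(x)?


The coefficient of x^n in f*g is the Cauchy product: sum_{k=0}^{n} a^k * b^(n-k).
With a=5, b=4, n=10:
sum_{k=0}^{10} 5^k * 4^(10-k)
= 44633821

44633821


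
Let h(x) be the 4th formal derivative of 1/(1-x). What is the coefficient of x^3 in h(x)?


Differentiating 4 times: d^4/dx^4 [1/(1-x)] = 4!/(1-x)^5.
The expansion 1/(1-x)^5 = sum_{k>=0} C(k+4, 4) x^k, so the coefficient of x^n in 4!/(1-x)^5 is 4! * C(n+4, 4).
For n = 3: 24 * C(7, 4) = 24 * 35 = 840

840


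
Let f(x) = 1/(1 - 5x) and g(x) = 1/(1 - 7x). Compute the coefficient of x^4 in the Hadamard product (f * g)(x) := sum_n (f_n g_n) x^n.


f has coefficients f_k = 5^k and g has coefficients g_k = 7^k, so the Hadamard product has coefficient (f*g)_k = 5^k * 7^k = 35^k.
For k = 4: 35^4 = 1500625.

1500625


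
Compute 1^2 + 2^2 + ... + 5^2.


This power sum has a closed form given by Faulhaber's formula
sum_{k=1}^{m} k^p = (1 / (p + 1)) * sum_{j=0}^{p} C(p + 1, j) B_j m^(p + 1 - j),
but for small m direct computation is fastest:
1 + 4 + 9 + 16 + 25 = 55.

55


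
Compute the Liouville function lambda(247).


The Liouville function is lambda(k) = (-1)^Omega(k), where Omega(k) counts the prime factors of k with multiplicity.
Factoring: 247 = 13 * 19, so Omega(247) = 2.
lambda(247) = (-1)^2 = 1.

1


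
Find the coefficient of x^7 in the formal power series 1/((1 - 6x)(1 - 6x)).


By partial fractions or Cauchy convolution:
The coefficient equals sum_{k=0}^{7} 6^k * 6^(7-k).
= 2239488

2239488


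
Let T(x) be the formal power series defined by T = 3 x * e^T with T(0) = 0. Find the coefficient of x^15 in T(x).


Apply the Lagrange inversion formula: if T = 3 x * phi(T) with phi(t) = e^t, then
[x^n] T = 3^n * (1/n) [t^(n-1)] phi(t)^n = 3^n * (1/n) [t^(n-1)] e^(n t) = 3^n * (1/n) * n^(n-1) / (n-1)! = 3^n * n^(n-1) / n!.
When c = 1 this is the Cayley count of rooted labeled trees on n vertices, divided by n!.
For n = 15: 3^15 * 15^14 / 15! = 14348907 * 29192926025390625/1307674368000 = 4596834903662109375/14350336.

4596834903662109375/14350336


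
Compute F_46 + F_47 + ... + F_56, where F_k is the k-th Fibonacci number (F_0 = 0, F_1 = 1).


Use the identity sum_{k=0}^{N} F_k = F_{N+2} - 1 (which follows from F_{k+2} - F_{k+1} = F_k). Then
sum_{k=46}^{56} F_k = (F_{58} - 1) - (F_{47} - 1) = F_{58} - F_{47}.
Computing: F_{58} = 591286729879, F_{47} = 2971215073, so
Sum = 591286729879 - 2971215073 = 588315514806.

588315514806


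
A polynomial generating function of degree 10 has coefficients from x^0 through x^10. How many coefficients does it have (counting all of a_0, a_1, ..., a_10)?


A polynomial of degree 10 takes the form a_0 + a_1 x + ... + a_10 x^10.
The number of coefficients is 10 + 1 = 11.

11
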